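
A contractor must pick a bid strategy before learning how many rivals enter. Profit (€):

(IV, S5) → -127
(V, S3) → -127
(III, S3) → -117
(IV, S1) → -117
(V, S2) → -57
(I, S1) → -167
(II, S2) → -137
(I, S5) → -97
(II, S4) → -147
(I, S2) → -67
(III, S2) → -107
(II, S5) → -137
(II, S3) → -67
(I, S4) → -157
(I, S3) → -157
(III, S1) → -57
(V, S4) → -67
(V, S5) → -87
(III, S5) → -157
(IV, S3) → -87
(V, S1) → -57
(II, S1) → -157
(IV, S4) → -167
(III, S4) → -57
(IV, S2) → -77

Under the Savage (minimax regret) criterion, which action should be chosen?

V

Column bests: S1=-57, S2=-57, S3=-67, S4=-57, S5=-87.
I regrets: 110, 10, 90, 100, 10 → max 110
II regrets: 100, 80, 0, 90, 50 → max 100
III regrets: 0, 50, 50, 0, 70 → max 70
IV regrets: 60, 20, 20, 110, 40 → max 110
V regrets: 0, 0, 60, 10, 0 → max 60
Smallest max regret = 60 → V.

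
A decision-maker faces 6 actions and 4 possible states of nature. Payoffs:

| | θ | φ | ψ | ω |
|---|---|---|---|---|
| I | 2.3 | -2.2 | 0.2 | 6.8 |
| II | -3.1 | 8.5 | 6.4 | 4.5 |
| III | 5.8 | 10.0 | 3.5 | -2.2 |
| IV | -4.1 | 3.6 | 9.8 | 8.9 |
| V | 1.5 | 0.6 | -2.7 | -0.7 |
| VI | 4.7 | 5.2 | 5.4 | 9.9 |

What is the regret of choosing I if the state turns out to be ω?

Best payoff under ω is 9.9.
Regret = 9.9 − 6.8 = 3.1.

3.1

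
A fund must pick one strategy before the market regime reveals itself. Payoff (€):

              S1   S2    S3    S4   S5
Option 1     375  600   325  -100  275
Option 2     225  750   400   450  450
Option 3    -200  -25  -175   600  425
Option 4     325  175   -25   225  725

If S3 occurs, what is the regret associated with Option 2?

0

Best payoff under S3 is 400.
Regret = 400 − 400 = 0.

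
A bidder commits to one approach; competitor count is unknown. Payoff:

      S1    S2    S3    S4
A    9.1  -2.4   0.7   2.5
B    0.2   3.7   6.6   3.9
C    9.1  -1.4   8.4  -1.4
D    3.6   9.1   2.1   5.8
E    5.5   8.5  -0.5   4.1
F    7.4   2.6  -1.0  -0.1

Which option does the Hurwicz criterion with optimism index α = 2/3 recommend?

D

A: 2/3·9.1 + 1/3·(-2.4) = 79/15
B: 2/3·6.6 + 1/3·0.2 = 67/15
C: 2/3·9.1 + 1/3·(-1.4) = 5.6
D: 2/3·9.1 + 1/3·2.1 = 203/30
E: 2/3·8.5 + 1/3·(-0.5) = 5.5
F: 2/3·7.4 + 1/3·(-1.0) = 4.6
Highest Hurwicz score = 203/30 → D.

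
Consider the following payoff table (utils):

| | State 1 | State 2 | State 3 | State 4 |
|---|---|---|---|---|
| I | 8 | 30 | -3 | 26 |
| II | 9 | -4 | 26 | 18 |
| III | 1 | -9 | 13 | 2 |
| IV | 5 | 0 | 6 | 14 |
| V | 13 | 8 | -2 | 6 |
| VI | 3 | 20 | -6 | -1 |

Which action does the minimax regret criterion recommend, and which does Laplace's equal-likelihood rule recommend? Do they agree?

Column bests: State 1=13, State 2=30, State 3=26, State 4=26.
I regrets: 5, 0, 29, 0 → max 29
II regrets: 4, 34, 0, 8 → max 34
III regrets: 12, 39, 13, 24 → max 39
IV regrets: 8, 30, 20, 12 → max 30
V regrets: 0, 22, 28, 20 → max 28
VI regrets: 10, 10, 32, 27 → max 32
Smallest max regret = 28 → V.
Row averages: I=15.25, II=12.25, III=1.75, IV=6.25, V=6.25, VI=4
Highest average = 15.25 → I.

minimax regret → V; laplace → I (disagree)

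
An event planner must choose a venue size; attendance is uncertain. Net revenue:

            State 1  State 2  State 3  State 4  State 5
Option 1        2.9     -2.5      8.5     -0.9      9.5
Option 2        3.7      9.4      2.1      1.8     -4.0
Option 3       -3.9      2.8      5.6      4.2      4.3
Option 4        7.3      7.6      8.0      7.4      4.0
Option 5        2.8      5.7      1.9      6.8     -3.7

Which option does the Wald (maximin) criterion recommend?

Option 4

Row minima: Option 1=-2.5, Option 2=-4.0, Option 3=-3.9, Option 4=4.0, Option 5=-3.7
Best worst-case = 4.0 → Option 4.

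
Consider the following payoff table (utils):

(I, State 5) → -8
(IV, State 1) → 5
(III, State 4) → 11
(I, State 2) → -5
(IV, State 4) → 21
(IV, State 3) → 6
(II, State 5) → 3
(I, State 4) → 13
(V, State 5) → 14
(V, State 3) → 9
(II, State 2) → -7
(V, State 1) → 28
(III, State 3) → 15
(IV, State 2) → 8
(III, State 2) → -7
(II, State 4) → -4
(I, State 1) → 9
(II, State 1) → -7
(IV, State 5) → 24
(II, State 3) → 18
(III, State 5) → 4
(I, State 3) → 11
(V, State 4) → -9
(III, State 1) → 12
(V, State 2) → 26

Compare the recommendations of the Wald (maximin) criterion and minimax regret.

Row minima: I=-8, II=-7, III=-7, IV=5, V=-9
Best worst-case = 5 → IV.
Column bests: State 1=28, State 2=26, State 3=18, State 4=21, State 5=24.
I regrets: 19, 31, 7, 8, 32 → max 32
II regrets: 35, 33, 0, 25, 21 → max 35
III regrets: 16, 33, 3, 10, 20 → max 33
IV regrets: 23, 18, 12, 0, 0 → max 23
V regrets: 0, 0, 9, 30, 10 → max 30
Smallest max regret = 23 → IV.

maximin → IV; minimax regret → IV (agree)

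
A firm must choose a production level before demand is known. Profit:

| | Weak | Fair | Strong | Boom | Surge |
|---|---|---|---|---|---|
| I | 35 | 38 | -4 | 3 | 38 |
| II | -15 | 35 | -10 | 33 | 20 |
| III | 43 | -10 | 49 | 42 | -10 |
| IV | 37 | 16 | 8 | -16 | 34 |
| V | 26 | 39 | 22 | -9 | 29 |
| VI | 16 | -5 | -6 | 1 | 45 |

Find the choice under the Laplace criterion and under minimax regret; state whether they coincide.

laplace → III; minimax regret → V (disagree)

Row averages: I=22, II=12.6, III=22.8, IV=15.8, V=21.4, VI=10.2
Highest average = 22.8 → III.
Column bests: Weak=43, Fair=39, Strong=49, Boom=42, Surge=45.
I regrets: 8, 1, 53, 39, 7 → max 53
II regrets: 58, 4, 59, 9, 25 → max 59
III regrets: 0, 49, 0, 0, 55 → max 55
IV regrets: 6, 23, 41, 58, 11 → max 58
V regrets: 17, 0, 27, 51, 16 → max 51
VI regrets: 27, 44, 55, 41, 0 → max 55
Smallest max regret = 51 → V.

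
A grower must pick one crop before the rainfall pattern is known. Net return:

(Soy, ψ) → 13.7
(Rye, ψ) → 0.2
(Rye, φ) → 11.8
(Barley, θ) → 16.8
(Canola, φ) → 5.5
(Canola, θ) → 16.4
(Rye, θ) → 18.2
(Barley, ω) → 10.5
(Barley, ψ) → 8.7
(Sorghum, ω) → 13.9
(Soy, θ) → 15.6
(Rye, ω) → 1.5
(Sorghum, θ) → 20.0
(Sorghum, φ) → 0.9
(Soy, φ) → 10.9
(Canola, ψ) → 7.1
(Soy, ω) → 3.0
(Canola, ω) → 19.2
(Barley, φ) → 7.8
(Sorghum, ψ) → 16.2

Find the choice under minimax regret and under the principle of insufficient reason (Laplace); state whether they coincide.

Column bests: θ=20.0, φ=11.8, ψ=16.2, ω=19.2.
Canola regrets: 3.6, 6.3, 9.1, 0.0 → max 9.1
Sorghum regrets: 0.0, 10.9, 0.0, 5.3 → max 10.9
Rye regrets: 1.8, 0.0, 16.0, 17.7 → max 17.7
Soy regrets: 4.4, 0.9, 2.5, 16.2 → max 16.2
Barley regrets: 3.2, 4.0, 7.5, 8.7 → max 8.7
Smallest max regret = 8.7 → Barley.
Row averages: Canola=12.05, Sorghum=12.75, Rye=7.925, Soy=10.8, Barley=10.95
Highest average = 12.75 → Sorghum.

minimax regret → Barley; laplace → Sorghum (disagree)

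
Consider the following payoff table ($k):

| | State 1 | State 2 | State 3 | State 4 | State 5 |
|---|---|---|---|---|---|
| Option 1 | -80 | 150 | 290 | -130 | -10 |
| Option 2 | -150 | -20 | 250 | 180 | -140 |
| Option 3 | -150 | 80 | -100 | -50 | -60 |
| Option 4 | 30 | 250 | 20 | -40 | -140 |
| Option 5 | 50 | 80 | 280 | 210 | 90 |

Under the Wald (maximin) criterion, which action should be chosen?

Option 5

Row minima: Option 1=-130, Option 2=-150, Option 3=-150, Option 4=-140, Option 5=50
Best worst-case = 50 → Option 5.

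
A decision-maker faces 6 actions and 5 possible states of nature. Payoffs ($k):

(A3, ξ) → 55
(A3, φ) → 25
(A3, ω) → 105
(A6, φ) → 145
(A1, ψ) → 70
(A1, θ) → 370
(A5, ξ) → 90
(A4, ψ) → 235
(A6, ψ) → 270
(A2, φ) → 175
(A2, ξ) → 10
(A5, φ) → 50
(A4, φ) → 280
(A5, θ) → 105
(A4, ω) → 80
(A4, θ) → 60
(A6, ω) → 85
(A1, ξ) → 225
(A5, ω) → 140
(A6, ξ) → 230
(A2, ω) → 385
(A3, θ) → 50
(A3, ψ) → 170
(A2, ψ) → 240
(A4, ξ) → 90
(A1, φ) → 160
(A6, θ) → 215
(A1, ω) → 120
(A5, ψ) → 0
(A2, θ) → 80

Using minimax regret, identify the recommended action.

A1

Column bests: θ=370, φ=280, ψ=270, ω=385, ξ=230.
A1 regrets: 0, 120, 200, 265, 5 → max 265
A2 regrets: 290, 105, 30, 0, 220 → max 290
A3 regrets: 320, 255, 100, 280, 175 → max 320
A4 regrets: 310, 0, 35, 305, 140 → max 310
A5 regrets: 265, 230, 270, 245, 140 → max 270
A6 regrets: 155, 135, 0, 300, 0 → max 300
Smallest max regret = 265 → A1.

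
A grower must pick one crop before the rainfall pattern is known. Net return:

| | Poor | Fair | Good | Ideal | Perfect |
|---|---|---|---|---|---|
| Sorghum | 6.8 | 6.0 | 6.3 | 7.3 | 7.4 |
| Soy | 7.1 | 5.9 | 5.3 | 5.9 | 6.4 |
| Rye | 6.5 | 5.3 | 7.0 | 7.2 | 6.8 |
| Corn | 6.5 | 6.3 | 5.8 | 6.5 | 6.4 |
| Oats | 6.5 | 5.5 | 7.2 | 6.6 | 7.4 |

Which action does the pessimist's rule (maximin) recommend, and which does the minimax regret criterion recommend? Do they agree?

Row minima: Sorghum=6.0, Soy=5.3, Rye=5.3, Corn=5.8, Oats=5.5
Best worst-case = 6.0 → Sorghum.
Column bests: Poor=7.1, Fair=6.3, Good=7.2, Ideal=7.3, Perfect=7.4.
Sorghum regrets: 0.3, 0.3, 0.9, 0.0, 0.0 → max 0.9
Soy regrets: 0.0, 0.4, 1.9, 1.4, 1.0 → max 1.9
Rye regrets: 0.6, 1.0, 0.2, 0.1, 0.6 → max 1.0
Corn regrets: 0.6, 0.0, 1.4, 0.8, 1.0 → max 1.4
Oats regrets: 0.6, 0.8, 0.0, 0.7, 0.0 → max 0.8
Smallest max regret = 0.8 → Oats.

maximin → Sorghum; minimax regret → Oats (disagree)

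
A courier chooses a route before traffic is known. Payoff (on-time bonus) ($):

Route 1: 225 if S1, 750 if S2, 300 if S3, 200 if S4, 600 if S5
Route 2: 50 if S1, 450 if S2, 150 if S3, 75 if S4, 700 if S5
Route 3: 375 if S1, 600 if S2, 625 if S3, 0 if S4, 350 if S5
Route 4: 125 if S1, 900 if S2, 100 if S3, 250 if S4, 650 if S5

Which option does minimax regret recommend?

Column bests: S1=375, S2=900, S3=625, S4=250, S5=700.
Route 1 regrets: 150, 150, 325, 50, 100 → max 325
Route 2 regrets: 325, 450, 475, 175, 0 → max 475
Route 3 regrets: 0, 300, 0, 250, 350 → max 350
Route 4 regrets: 250, 0, 525, 0, 50 → max 525
Smallest max regret = 325 → Route 1.

Route 1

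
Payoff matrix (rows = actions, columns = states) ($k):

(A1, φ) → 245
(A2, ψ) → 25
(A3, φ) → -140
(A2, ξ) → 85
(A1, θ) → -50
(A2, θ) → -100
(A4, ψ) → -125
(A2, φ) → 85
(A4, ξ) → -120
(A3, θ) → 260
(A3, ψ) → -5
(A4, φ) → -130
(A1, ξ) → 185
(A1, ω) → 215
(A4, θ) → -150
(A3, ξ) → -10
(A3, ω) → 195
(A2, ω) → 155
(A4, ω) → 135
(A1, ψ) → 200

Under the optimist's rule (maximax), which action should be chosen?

A3

Row maxima: A1=245, A2=155, A3=260, A4=135
Best best-case = 260 → A3.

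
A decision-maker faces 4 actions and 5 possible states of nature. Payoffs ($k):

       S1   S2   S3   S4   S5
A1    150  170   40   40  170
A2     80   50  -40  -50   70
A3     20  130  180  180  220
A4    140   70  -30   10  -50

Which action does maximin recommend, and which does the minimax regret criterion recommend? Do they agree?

maximin → A1; minimax regret → A3 (disagree)

Row minima: A1=40, A2=-50, A3=20, A4=-50
Best worst-case = 40 → A1.
Column bests: S1=150, S2=170, S3=180, S4=180, S5=220.
A1 regrets: 0, 0, 140, 140, 50 → max 140
A2 regrets: 70, 120, 220, 230, 150 → max 230
A3 regrets: 130, 40, 0, 0, 0 → max 130
A4 regrets: 10, 100, 210, 170, 270 → max 270
Smallest max regret = 130 → A3.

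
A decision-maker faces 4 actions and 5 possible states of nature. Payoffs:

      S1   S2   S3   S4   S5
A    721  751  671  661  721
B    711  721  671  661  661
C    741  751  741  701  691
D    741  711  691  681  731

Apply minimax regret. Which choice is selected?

C

Column bests: S1=741, S2=751, S3=741, S4=701, S5=731.
A regrets: 20, 0, 70, 40, 10 → max 70
B regrets: 30, 30, 70, 40, 70 → max 70
C regrets: 0, 0, 0, 0, 40 → max 40
D regrets: 0, 40, 50, 20, 0 → max 50
Smallest max regret = 40 → C.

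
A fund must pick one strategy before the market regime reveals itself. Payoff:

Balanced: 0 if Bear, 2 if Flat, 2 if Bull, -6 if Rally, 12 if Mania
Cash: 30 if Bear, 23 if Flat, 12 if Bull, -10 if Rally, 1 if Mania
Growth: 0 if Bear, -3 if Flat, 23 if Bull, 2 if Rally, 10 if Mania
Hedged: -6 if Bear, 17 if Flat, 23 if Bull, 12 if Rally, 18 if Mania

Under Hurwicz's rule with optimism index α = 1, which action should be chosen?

Cash

Balanced: 1·12 + 0·(-6) = 12
Cash: 1·30 + 0·(-10) = 30
Growth: 1·23 + 0·(-3) = 23
Hedged: 1·23 + 0·(-6) = 23
Highest Hurwicz score = 30 → Cash.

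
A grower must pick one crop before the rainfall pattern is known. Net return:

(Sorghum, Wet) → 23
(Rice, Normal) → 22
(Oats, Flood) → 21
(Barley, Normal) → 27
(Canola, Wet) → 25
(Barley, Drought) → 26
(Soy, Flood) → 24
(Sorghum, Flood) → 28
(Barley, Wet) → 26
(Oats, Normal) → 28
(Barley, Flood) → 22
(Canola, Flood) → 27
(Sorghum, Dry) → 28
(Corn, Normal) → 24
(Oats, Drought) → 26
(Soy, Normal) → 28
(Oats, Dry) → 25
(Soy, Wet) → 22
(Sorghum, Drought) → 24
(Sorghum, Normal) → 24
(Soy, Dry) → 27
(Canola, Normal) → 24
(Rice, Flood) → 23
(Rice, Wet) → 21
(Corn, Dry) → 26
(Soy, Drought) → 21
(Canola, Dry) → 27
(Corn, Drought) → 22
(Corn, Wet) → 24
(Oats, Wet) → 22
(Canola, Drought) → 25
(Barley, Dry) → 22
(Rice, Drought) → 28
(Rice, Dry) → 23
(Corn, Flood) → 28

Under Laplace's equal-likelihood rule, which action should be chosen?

Row averages: Sorghum=25.4, Soy=24.4, Oats=24.4, Corn=24.8, Barley=24.6, Canola=25.6, Rice=23.4
Highest average = 25.6 → Canola.

Canola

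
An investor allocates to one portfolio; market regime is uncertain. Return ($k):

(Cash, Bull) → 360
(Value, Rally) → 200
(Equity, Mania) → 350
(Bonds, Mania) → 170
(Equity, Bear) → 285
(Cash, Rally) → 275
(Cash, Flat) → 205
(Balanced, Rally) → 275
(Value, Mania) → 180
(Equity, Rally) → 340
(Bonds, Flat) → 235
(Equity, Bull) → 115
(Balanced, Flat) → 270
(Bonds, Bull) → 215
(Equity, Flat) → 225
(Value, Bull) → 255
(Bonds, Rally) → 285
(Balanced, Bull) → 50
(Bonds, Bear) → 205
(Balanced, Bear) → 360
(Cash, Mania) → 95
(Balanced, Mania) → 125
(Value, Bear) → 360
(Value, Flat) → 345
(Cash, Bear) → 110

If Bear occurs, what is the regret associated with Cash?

250

Best payoff under Bear is 360.
Regret = 360 − 110 = 250.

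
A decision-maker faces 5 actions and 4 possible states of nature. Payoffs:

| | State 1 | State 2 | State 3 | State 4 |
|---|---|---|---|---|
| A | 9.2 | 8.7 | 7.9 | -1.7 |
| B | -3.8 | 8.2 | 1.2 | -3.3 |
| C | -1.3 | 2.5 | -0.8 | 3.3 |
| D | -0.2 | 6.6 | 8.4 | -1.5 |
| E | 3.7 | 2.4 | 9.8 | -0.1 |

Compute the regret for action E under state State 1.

Best payoff under State 1 is 9.2.
Regret = 9.2 − 3.7 = 5.5.

5.5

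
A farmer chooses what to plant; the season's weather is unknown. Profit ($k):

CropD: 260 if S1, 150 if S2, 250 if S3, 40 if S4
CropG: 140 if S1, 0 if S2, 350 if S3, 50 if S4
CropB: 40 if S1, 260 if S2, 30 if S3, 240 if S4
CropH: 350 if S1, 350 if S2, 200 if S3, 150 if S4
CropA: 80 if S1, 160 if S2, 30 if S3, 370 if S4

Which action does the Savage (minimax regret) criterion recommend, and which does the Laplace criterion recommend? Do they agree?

Column bests: S1=350, S2=350, S3=350, S4=370.
CropD regrets: 90, 200, 100, 330 → max 330
CropG regrets: 210, 350, 0, 320 → max 350
CropB regrets: 310, 90, 320, 130 → max 320
CropH regrets: 0, 0, 150, 220 → max 220
CropA regrets: 270, 190, 320, 0 → max 320
Smallest max regret = 220 → CropH.
Row averages: CropD=175, CropG=135, CropB=142.5, CropH=262.5, CropA=160
Highest average = 262.5 → CropH.

minimax regret → CropH; laplace → CropH (agree)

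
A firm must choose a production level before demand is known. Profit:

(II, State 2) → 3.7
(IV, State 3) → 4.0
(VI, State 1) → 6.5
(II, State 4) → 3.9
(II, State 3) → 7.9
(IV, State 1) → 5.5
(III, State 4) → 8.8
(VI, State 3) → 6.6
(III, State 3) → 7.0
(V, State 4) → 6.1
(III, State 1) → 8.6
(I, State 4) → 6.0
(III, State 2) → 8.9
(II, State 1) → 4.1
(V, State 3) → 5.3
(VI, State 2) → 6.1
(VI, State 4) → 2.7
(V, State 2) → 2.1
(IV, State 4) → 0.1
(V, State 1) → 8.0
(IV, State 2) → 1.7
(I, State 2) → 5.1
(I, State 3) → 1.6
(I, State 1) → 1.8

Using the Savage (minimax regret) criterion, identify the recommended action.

III

Column bests: State 1=8.6, State 2=8.9, State 3=7.9, State 4=8.8.
I regrets: 6.8, 3.8, 6.3, 2.8 → max 6.8
II regrets: 4.5, 5.2, 0.0, 4.9 → max 5.2
III regrets: 0.0, 0.0, 0.9, 0.0 → max 0.9
IV regrets: 3.1, 7.2, 3.9, 8.7 → max 8.7
V regrets: 0.6, 6.8, 2.6, 2.7 → max 6.8
VI regrets: 2.1, 2.8, 1.3, 6.1 → max 6.1
Smallest max regret = 0.9 → III.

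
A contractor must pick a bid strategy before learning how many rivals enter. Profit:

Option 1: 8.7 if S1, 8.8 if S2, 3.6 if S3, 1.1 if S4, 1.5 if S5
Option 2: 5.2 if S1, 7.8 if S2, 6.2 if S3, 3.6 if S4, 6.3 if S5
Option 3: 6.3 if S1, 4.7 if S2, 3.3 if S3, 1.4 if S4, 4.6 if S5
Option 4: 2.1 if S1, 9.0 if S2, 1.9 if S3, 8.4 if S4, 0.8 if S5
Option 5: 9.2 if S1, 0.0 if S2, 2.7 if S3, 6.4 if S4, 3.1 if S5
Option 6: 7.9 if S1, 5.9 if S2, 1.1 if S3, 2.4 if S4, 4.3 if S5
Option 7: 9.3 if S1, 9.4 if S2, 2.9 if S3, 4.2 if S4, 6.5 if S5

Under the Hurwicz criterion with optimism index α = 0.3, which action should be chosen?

Option 2

Option 1: 0.3·8.8 + 0.7·1.1 = 3.41
Option 2: 0.3·7.8 + 0.7·3.6 = 4.86
Option 3: 0.3·6.3 + 0.7·1.4 = 2.87
Option 4: 0.3·9.0 + 0.7·0.8 = 3.26
Option 5: 0.3·9.2 + 0.7·0.0 = 2.76
Option 6: 0.3·7.9 + 0.7·1.1 = 3.14
Option 7: 0.3·9.4 + 0.7·2.9 = 4.85
Highest Hurwicz score = 4.86 → Option 2.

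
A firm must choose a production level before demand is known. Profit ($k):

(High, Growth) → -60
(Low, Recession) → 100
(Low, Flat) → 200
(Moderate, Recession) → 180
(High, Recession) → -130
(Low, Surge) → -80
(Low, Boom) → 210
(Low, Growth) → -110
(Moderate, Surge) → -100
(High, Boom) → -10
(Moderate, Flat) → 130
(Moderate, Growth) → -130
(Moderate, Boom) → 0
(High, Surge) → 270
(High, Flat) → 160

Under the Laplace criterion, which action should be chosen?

Low

Row averages: Low=64, Moderate=16, High=46
Highest average = 64 → Low.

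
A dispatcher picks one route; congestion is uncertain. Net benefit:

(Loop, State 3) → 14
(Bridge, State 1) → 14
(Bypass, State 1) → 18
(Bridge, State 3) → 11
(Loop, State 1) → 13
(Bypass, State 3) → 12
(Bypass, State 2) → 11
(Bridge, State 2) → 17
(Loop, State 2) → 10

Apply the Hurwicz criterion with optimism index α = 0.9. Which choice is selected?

Bridge: 0.9·17 + 0.1·11 = 16.4
Loop: 0.9·14 + 0.1·10 = 13.6
Bypass: 0.9·18 + 0.1·11 = 17.3
Highest Hurwicz score = 17.3 → Bypass.

Bypass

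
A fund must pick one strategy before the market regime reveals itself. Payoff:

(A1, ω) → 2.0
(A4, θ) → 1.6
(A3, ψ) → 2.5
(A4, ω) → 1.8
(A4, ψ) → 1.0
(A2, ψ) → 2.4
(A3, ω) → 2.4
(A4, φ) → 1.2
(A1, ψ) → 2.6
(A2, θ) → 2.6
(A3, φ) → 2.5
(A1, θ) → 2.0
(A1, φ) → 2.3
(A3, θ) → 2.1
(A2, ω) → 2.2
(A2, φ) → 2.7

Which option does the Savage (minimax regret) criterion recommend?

A2

Column bests: θ=2.6, φ=2.7, ψ=2.6, ω=2.4.
A1 regrets: 0.6, 0.4, 0.0, 0.4 → max 0.6
A2 regrets: 0.0, 0.0, 0.2, 0.2 → max 0.2
A3 regrets: 0.5, 0.2, 0.1, 0.0 → max 0.5
A4 regrets: 1.0, 1.5, 1.6, 0.6 → max 1.6
Smallest max regret = 0.2 → A2.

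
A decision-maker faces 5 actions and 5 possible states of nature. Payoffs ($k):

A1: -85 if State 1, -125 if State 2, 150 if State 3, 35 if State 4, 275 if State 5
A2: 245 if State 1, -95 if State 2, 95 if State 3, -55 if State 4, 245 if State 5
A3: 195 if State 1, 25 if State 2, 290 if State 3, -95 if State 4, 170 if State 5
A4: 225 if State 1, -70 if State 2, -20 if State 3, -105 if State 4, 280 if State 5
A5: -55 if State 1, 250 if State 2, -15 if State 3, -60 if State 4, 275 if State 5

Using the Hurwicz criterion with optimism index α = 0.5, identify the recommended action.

A5

A1: 0.5·275 + 0.5·(-125) = 75
A2: 0.5·245 + 0.5·(-95) = 75
A3: 0.5·290 + 0.5·(-95) = 97.5
A4: 0.5·280 + 0.5·(-105) = 87.5
A5: 0.5·275 + 0.5·(-60) = 107.5
Highest Hurwicz score = 107.5 → A5.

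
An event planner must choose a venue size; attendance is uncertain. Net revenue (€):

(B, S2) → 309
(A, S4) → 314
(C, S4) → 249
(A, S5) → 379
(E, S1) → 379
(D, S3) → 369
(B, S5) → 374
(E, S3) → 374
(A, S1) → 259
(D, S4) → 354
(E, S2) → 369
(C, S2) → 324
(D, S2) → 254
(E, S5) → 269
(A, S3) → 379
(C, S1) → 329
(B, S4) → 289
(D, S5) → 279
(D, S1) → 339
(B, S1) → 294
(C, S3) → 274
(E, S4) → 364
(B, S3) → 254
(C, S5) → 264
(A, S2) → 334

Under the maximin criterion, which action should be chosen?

Row minima: A=259, B=254, C=249, D=254, E=269
Best worst-case = 269 → E.

E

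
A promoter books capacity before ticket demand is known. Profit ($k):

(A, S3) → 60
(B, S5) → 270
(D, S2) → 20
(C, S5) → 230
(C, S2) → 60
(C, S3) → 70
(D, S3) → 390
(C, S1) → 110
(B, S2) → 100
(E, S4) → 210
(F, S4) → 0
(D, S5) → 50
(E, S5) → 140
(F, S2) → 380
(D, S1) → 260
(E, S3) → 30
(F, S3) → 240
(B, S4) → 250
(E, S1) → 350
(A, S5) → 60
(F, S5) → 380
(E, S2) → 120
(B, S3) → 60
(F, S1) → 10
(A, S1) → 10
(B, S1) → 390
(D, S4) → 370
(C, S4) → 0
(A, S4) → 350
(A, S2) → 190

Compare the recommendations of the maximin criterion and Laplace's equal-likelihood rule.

Row minima: A=10, B=60, C=0, D=20, E=30, F=0
Best worst-case = 60 → B.
Row averages: A=134, B=214, C=94, D=218, E=170, F=202
Highest average = 218 → D.

maximin → B; laplace → D (disagree)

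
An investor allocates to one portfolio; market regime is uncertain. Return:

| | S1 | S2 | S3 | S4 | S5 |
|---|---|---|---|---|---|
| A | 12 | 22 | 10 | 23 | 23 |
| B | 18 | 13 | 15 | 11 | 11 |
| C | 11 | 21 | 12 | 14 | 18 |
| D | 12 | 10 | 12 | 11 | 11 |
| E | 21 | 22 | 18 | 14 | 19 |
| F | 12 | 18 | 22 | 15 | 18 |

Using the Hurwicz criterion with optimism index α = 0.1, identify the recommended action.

A: 0.1·23 + 0.9·10 = 11.3
B: 0.1·18 + 0.9·11 = 11.7
C: 0.1·21 + 0.9·11 = 12
D: 0.1·12 + 0.9·10 = 10.2
E: 0.1·22 + 0.9·14 = 14.8
F: 0.1·22 + 0.9·12 = 13
Highest Hurwicz score = 14.8 → E.

E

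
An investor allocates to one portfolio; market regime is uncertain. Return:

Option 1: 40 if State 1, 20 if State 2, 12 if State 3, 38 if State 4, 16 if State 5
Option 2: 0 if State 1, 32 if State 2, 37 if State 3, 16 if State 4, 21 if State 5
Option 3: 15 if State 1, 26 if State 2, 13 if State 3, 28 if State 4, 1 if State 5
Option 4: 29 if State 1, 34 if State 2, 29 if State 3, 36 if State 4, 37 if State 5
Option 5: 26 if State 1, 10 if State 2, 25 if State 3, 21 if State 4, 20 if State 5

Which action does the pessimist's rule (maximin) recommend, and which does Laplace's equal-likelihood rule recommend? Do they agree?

Row minima: Option 1=12, Option 2=0, Option 3=1, Option 4=29, Option 5=10
Best worst-case = 29 → Option 4.
Row averages: Option 1=25.2, Option 2=21.2, Option 3=16.6, Option 4=33, Option 5=20.4
Highest average = 33 → Option 4.

maximin → Option 4; laplace → Option 4 (agree)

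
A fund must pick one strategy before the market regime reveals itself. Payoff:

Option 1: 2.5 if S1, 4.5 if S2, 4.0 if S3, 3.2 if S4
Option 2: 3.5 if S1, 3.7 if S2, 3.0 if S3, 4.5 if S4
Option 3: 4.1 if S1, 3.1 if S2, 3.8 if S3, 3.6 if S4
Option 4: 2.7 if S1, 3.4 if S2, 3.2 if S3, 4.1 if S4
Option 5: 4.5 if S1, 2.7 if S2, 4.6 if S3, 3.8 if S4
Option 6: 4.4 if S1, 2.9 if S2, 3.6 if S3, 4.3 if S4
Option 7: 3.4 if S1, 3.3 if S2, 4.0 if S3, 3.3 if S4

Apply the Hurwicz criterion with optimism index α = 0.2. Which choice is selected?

Option 7

Option 1: 0.2·4.5 + 0.8·2.5 = 2.9
Option 2: 0.2·4.5 + 0.8·3.0 = 3.3
Option 3: 0.2·4.1 + 0.8·3.1 = 3.3
Option 4: 0.2·4.1 + 0.8·2.7 = 2.98
Option 5: 0.2·4.6 + 0.8·2.7 = 3.08
Option 6: 0.2·4.4 + 0.8·2.9 = 3.2
Option 7: 0.2·4.0 + 0.8·3.3 = 3.44
Highest Hurwicz score = 3.44 → Option 7.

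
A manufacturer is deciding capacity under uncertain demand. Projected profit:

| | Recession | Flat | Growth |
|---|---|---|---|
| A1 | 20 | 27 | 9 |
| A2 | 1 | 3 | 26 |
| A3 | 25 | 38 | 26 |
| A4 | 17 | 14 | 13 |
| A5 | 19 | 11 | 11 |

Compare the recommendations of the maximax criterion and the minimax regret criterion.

maximax → A3; minimax regret → A3 (agree)

Row maxima: A1=27, A2=26, A3=38, A4=17, A5=19
Best best-case = 38 → A3.
Column bests: Recession=25, Flat=38, Growth=26.
A1 regrets: 5, 11, 17 → max 17
A2 regrets: 24, 35, 0 → max 35
A3 regrets: 0, 0, 0 → max 0
A4 regrets: 8, 24, 13 → max 24
A5 regrets: 6, 27, 15 → max 27
Smallest max regret = 0 → A3.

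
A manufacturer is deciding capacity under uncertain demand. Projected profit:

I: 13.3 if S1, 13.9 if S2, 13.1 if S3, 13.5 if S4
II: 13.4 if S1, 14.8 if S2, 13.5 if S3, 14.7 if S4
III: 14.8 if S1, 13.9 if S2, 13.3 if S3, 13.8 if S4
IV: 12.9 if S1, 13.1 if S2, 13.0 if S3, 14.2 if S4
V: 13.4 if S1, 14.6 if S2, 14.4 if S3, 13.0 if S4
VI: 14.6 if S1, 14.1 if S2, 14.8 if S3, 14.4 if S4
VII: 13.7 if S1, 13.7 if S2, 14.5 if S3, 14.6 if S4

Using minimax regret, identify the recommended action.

Column bests: S1=14.8, S2=14.8, S3=14.8, S4=14.7.
I regrets: 1.5, 0.9, 1.7, 1.2 → max 1.7
II regrets: 1.4, 0.0, 1.3, 0.0 → max 1.4
III regrets: 0.0, 0.9, 1.5, 0.9 → max 1.5
IV regrets: 1.9, 1.7, 1.8, 0.5 → max 1.9
V regrets: 1.4, 0.2, 0.4, 1.7 → max 1.7
VI regrets: 0.2, 0.7, 0.0, 0.3 → max 0.7
VII regrets: 1.1, 1.1, 0.3, 0.1 → max 1.1
Smallest max regret = 0.7 → VI.

VI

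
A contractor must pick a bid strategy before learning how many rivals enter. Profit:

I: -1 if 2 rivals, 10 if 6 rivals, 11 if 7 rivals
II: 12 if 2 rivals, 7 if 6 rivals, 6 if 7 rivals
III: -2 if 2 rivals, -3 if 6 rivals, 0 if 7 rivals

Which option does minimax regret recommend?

II

Column bests: 2 rivals=12, 6 rivals=10, 7 rivals=11.
I regrets: 13, 0, 0 → max 13
II regrets: 0, 3, 5 → max 5
III regrets: 14, 13, 11 → max 14
Smallest max regret = 5 → II.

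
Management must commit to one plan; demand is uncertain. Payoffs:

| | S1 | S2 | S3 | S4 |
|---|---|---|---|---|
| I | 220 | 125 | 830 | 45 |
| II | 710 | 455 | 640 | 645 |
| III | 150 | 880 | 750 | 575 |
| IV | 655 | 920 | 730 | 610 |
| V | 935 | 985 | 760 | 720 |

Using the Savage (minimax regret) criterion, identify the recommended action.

Column bests: S1=935, S2=985, S3=830, S4=720.
I regrets: 715, 860, 0, 675 → max 860
II regrets: 225, 530, 190, 75 → max 530
III regrets: 785, 105, 80, 145 → max 785
IV regrets: 280, 65, 100, 110 → max 280
V regrets: 0, 0, 70, 0 → max 70
Smallest max regret = 70 → V.

V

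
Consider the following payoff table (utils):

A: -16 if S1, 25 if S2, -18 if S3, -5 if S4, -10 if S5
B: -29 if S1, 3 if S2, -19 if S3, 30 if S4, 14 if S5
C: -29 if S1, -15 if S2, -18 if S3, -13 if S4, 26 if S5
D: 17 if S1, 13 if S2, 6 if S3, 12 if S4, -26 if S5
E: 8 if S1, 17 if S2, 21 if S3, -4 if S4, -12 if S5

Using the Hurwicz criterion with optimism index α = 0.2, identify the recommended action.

A: 0.2·25 + 0.8·(-18) = -9.4
B: 0.2·30 + 0.8·(-29) = -17.2
C: 0.2·26 + 0.8·(-29) = -18
D: 0.2·17 + 0.8·(-26) = -17.4
E: 0.2·21 + 0.8·(-12) = -5.4
Highest Hurwicz score = -5.4 → E.

E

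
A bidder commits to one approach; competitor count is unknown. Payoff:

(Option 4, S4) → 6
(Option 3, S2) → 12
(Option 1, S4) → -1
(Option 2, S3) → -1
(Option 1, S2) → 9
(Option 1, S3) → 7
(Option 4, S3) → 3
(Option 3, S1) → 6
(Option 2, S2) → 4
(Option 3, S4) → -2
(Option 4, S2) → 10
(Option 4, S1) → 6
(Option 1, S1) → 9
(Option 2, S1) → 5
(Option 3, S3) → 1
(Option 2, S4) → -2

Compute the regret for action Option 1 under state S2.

Best payoff under S2 is 12.
Regret = 12 − 9 = 3.

3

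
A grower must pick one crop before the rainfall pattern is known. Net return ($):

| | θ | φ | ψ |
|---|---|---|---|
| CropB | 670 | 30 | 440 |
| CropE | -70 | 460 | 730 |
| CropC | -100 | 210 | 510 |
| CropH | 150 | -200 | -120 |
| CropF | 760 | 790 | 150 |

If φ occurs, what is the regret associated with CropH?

Best payoff under φ is 790.
Regret = 790 − (-200) = 990.

990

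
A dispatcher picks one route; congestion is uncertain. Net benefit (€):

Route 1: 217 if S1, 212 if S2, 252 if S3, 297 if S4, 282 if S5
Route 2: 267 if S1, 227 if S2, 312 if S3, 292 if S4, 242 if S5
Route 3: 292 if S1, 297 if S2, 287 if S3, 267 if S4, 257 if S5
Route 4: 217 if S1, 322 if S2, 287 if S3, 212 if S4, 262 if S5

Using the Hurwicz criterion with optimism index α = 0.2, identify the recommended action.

Route 3

Route 1: 0.2·297 + 0.8·212 = 229
Route 2: 0.2·312 + 0.8·227 = 244
Route 3: 0.2·297 + 0.8·257 = 265
Route 4: 0.2·322 + 0.8·212 = 234
Highest Hurwicz score = 265 → Route 3.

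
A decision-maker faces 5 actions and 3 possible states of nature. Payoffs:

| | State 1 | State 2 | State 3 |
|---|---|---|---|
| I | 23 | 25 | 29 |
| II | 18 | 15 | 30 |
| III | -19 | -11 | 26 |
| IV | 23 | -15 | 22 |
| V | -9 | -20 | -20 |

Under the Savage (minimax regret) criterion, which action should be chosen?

I

Column bests: State 1=23, State 2=25, State 3=30.
I regrets: 0, 0, 1 → max 1
II regrets: 5, 10, 0 → max 10
III regrets: 42, 36, 4 → max 42
IV regrets: 0, 40, 8 → max 40
V regrets: 32, 45, 50 → max 50
Smallest max regret = 1 → I.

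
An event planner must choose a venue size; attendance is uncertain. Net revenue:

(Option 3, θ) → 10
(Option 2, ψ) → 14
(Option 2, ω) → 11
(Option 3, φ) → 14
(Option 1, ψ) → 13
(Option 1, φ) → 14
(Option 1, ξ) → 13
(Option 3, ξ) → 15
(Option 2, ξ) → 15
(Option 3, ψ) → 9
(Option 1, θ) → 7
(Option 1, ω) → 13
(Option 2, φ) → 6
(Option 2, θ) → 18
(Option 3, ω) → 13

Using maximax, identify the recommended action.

Option 2

Row maxima: Option 1=14, Option 2=18, Option 3=15
Best best-case = 18 → Option 2.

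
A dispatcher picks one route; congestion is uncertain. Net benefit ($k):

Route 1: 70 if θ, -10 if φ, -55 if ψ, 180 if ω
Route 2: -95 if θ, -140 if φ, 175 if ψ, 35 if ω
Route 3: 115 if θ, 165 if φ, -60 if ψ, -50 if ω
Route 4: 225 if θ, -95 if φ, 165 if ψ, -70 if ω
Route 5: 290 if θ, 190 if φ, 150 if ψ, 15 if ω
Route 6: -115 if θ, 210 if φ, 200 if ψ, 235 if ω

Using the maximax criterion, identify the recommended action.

Route 5

Row maxima: Route 1=180, Route 2=175, Route 3=165, Route 4=225, Route 5=290, Route 6=235
Best best-case = 290 → Route 5.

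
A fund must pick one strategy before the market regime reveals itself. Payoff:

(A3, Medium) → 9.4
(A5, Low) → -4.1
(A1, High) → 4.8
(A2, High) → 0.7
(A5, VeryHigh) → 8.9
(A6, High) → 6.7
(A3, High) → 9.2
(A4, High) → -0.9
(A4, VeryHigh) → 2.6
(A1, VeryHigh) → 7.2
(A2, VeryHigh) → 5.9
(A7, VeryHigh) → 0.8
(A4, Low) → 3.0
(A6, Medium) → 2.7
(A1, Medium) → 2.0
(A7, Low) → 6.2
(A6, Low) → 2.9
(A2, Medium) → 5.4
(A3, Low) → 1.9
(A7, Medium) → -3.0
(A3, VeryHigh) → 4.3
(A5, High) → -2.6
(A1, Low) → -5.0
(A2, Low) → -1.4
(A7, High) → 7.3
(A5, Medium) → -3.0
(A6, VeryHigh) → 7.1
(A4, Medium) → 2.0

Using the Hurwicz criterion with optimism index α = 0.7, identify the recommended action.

A1: 0.7·7.2 + 0.3·(-5.0) = 3.54
A2: 0.7·5.9 + 0.3·(-1.4) = 3.71
A3: 0.7·9.4 + 0.3·1.9 = 7.15
A4: 0.7·3.0 + 0.3·(-0.9) = 1.83
A5: 0.7·8.9 + 0.3·(-4.1) = 5
A6: 0.7·7.1 + 0.3·2.7 = 5.78
A7: 0.7·7.3 + 0.3·(-3.0) = 4.21
Highest Hurwicz score = 7.15 → A3.

A3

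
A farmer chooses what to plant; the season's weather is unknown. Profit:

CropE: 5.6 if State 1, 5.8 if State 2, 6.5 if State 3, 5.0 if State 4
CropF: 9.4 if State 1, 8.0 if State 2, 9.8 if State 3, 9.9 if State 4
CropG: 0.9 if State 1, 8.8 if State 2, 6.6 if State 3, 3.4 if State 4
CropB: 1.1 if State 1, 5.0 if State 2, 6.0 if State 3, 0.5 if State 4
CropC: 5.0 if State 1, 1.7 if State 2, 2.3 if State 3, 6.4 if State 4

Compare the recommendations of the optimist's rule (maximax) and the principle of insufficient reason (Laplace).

Row maxima: CropE=6.5, CropF=9.9, CropG=8.8, CropB=6.0, CropC=6.4
Best best-case = 9.9 → CropF.
Row averages: CropE=5.725, CropF=9.275, CropG=4.925, CropB=3.15, CropC=3.85
Highest average = 9.275 → CropF.

maximax → CropF; laplace → CropF (agree)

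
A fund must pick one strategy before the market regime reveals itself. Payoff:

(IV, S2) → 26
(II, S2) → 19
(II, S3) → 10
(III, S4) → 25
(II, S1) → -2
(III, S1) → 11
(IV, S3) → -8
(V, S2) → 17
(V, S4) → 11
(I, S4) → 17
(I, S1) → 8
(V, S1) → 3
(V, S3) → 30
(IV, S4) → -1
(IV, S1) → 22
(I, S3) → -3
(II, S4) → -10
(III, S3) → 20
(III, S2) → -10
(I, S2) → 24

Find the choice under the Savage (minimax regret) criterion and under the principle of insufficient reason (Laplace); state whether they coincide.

Column bests: S1=22, S2=26, S3=30, S4=25.
I regrets: 14, 2, 33, 8 → max 33
II regrets: 24, 7, 20, 35 → max 35
III regrets: 11, 36, 10, 0 → max 36
IV regrets: 0, 0, 38, 26 → max 38
V regrets: 19, 9, 0, 14 → max 19
Smallest max regret = 19 → V.
Row averages: I=11.5, II=4.25, III=11.5, IV=9.75, V=15.25
Highest average = 15.25 → V.

minimax regret → V; laplace → V (agree)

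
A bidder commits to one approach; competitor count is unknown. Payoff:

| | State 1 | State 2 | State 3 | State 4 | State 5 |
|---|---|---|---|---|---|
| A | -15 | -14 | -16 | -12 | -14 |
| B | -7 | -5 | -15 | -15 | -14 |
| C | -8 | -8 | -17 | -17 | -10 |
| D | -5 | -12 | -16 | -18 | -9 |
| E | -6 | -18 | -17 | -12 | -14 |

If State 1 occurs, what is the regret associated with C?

Best payoff under State 1 is -5.
Regret = -5 − (-8) = 3.

3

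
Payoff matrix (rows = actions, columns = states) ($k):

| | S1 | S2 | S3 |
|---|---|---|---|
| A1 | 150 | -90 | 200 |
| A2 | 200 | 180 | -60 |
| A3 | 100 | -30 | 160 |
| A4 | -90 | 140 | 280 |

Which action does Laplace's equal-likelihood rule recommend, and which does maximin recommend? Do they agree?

laplace → A4; maximin → A3 (disagree)

Row averages: A1=260/3, A2=320/3, A3=230/3, A4=110
Highest average = 110 → A4.
Row minima: A1=-90, A2=-60, A3=-30, A4=-90
Best worst-case = -30 → A3.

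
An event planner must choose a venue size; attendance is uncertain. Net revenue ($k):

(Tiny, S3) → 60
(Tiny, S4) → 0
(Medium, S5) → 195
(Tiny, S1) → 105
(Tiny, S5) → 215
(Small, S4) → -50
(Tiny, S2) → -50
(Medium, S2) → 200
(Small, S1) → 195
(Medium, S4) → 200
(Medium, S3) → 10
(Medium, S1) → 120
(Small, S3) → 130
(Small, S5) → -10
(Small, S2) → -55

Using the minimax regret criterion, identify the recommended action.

Medium

Column bests: S1=195, S2=200, S3=130, S4=200, S5=215.
Tiny regrets: 90, 250, 70, 200, 0 → max 250
Small regrets: 0, 255, 0, 250, 225 → max 255
Medium regrets: 75, 0, 120, 0, 20 → max 120
Smallest max regret = 120 → Medium.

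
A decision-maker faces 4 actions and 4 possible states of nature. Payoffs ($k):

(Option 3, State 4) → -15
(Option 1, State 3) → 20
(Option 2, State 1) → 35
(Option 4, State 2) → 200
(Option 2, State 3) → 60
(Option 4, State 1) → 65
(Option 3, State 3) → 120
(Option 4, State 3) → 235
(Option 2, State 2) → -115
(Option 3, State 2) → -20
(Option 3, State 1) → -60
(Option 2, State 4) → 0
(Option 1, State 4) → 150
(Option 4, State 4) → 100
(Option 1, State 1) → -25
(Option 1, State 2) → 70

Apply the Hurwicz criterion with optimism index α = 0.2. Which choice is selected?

Option 4

Option 1: 0.2·150 + 0.8·(-25) = 10
Option 2: 0.2·60 + 0.8·(-115) = -80
Option 3: 0.2·120 + 0.8·(-60) = -24
Option 4: 0.2·235 + 0.8·65 = 99
Highest Hurwicz score = 99 → Option 4.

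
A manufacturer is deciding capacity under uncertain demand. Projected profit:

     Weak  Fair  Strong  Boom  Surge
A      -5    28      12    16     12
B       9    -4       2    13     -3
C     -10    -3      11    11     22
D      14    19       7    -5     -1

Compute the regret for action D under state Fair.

Best payoff under Fair is 28.
Regret = 28 − 19 = 9.

9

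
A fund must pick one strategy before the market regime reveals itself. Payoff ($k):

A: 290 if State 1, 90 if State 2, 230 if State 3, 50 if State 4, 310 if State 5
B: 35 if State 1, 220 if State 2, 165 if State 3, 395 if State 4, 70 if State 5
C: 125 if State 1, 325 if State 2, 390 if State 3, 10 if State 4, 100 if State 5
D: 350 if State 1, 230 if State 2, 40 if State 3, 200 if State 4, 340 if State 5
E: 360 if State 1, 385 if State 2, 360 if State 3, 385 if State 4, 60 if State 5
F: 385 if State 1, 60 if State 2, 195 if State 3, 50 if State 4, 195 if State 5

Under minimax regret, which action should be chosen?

E

Column bests: State 1=385, State 2=385, State 3=390, State 4=395, State 5=340.
A regrets: 95, 295, 160, 345, 30 → max 345
B regrets: 350, 165, 225, 0, 270 → max 350
C regrets: 260, 60, 0, 385, 240 → max 385
D regrets: 35, 155, 350, 195, 0 → max 350
E regrets: 25, 0, 30, 10, 280 → max 280
F regrets: 0, 325, 195, 345, 145 → max 345
Smallest max regret = 280 → E.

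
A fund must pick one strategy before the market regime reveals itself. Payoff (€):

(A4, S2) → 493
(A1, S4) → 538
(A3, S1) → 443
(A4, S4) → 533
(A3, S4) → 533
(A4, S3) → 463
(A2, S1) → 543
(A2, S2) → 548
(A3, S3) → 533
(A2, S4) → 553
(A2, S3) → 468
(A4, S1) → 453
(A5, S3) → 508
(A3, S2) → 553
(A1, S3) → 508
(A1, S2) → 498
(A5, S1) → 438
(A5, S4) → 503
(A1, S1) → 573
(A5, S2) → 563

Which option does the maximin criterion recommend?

A1

Row minima: A1=498, A2=468, A3=443, A4=453, A5=438
Best worst-case = 498 → A1.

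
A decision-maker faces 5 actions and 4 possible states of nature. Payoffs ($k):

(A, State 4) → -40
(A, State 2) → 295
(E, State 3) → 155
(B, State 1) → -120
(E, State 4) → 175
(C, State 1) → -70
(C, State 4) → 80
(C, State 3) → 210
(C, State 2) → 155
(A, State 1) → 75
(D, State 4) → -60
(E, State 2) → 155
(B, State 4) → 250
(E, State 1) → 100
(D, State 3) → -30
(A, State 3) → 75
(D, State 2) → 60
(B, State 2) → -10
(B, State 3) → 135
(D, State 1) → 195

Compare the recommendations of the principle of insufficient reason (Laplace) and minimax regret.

laplace → E; minimax regret → E (agree)

Row averages: A=101.25, B=63.75, C=93.75, D=41.25, E=146.25
Highest average = 146.25 → E.
Column bests: State 1=195, State 2=295, State 3=210, State 4=250.
A regrets: 120, 0, 135, 290 → max 290
B regrets: 315, 305, 75, 0 → max 315
C regrets: 265, 140, 0, 170 → max 265
D regrets: 0, 235, 240, 310 → max 310
E regrets: 95, 140, 55, 75 → max 140
Smallest max regret = 140 → E.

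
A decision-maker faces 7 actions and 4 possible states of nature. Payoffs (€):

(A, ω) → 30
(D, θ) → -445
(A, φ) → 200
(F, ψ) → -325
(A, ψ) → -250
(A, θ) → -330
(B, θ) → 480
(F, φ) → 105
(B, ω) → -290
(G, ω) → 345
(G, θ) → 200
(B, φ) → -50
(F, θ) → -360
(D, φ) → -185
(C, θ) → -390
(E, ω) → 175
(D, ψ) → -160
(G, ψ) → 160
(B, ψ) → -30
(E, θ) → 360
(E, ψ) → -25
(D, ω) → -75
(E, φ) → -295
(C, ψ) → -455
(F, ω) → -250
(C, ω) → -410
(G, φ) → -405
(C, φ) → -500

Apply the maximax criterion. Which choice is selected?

B

Row maxima: A=200, B=480, C=-390, D=-75, E=360, F=105, G=345
Best best-case = 480 → B.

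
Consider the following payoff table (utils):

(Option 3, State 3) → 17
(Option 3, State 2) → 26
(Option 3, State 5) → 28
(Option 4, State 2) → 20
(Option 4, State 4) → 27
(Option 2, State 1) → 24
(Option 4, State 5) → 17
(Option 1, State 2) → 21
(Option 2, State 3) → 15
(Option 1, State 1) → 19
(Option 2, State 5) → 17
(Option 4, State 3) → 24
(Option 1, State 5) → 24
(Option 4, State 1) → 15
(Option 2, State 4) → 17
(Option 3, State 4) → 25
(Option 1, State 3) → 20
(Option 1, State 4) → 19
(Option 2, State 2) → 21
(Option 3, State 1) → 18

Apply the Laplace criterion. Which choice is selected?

Option 3

Row averages: Option 1=20.6, Option 2=18.8, Option 3=22.8, Option 4=20.6
Highest average = 22.8 → Option 3.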